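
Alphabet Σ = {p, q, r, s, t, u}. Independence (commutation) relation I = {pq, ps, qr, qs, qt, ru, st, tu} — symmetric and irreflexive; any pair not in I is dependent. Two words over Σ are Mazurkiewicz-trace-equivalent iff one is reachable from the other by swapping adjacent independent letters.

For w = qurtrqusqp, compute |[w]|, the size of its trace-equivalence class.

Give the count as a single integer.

252

#0=q has no predecessor
#1=u depends on [0:q]
#2=r has no predecessor
#3=t depends on [2:r]
#4=r depends on [3:t]
#5=q depends on [1:u]
#6=u depends on [5:q]
#7=s depends on [4:r, 6:u]
#8=q depends on [6:u]
#9=p depends on [4:r, 6:u]
sources: [0:q, 2:r]
N(rest) = Σ N(rest − s) over sources s of rest; N(one piece) = 1:
  size 1 → [7]=1  [8]=1  [9]=1
  size 2 → [7,8]=2  [7,9]=2  [8,9]=2
  size 3 → [4,7,9]=2  [7,8,9]=6
  size 4 → [3,4,7,9]=2  [4,7,8,9]=8  [6,7,8,9]=6
  size 5 → [2,3,4,7,9]=2  [3,4,7,8,9]=10  [4,6,7,8,9]=14  [5,6,7,8,9]=6
  size 6 → [1,5,6,7,8,9]=6  [2,3,4,7,8,9]=12  [3,4,6,7,8,9]=24  [4,5,6,7,8,9]=20
  size 7 → [0,1,5,6,7,8,9]=6  [1,4,5,6,7,8,9]=26  [2,3,4,6,7,8,9]=36  [3,4,5,6,7,8,9]=44
  size 8 → [0,1,4,5,6,7,8,9]=32  [1,3,4,5,6,7,8,9]=70  [2,3,4,5,6,7,8,9]=80
  first=0(q) contributes 150
  first=2(r) contributes 102
|[w]| = 252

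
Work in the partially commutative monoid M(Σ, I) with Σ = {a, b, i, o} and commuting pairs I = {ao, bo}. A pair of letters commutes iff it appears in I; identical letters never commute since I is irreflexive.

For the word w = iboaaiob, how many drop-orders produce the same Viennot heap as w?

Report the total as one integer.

piece 0:i — minimal
piece 1:b rests on {0:i}
piece 2:o rests on {0:i}
piece 3:a rests on {1:b}
piece 4:a rests on {3:a}
piece 5:i rests on {2:o, 4:a}
piece 6:o rests on {5:i}
piece 7:b rests on {5:i}
minimal pieces: {0:i}
ways to finish when only these pieces remain (= sum over removing one remaining piece with nothing left below it):
  1 left: {6}→1  {7}→1
  2 left: {6,7}→2
  3 left: {5,6,7}→2
  4 left: {2,5,6,7}→2  {4,5,6,7}→2
  5 left: {2,4,5,6,7}→4  {3,4,5,6,7}→2
  6 left: {1,3,4,5,6,7}→2  {2,3,4,5,6,7}→6
  placing 0:i first → 8 extensions

8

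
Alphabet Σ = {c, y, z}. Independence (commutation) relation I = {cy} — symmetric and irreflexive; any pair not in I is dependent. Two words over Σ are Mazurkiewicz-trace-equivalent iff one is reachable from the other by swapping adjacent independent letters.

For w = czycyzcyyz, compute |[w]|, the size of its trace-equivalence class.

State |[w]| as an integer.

9

drop 0:c onto floor
drop 1:z onto {0:c}
drop 2:y onto {1:z}
drop 3:c onto {1:z}
drop 4:y onto {2:y}
drop 5:z onto {3:c, 4:y}
drop 6:c onto {5:z}
drop 7:y onto {5:z}
drop 8:y onto {7:y}
drop 9:z onto {6:c, 8:y}
ground layer = {0:c}
drop-orders for the pieces not yet dropped (sum over which currently-grounded one goes next):
  1 to go: {9} 1
  2 to go: {6,9} 1  {8,9} 1
  3 to go: {6,8,9} 2  {7,8,9} 1
  4 to go: {6,7,8,9} 3
  5 to go: {5,6,7,8,9} 3
  6 to go: {3,5,6,7,8,9} 3  {4,5,6,7,8,9} 3
  7 to go: {2,4,5,6,7,8,9} 3  {3,4,5,6,7,8,9} 6
  8 to go: {2,3,4,5,6,7,8,9} 9
  if 0:c drops first: 9 orders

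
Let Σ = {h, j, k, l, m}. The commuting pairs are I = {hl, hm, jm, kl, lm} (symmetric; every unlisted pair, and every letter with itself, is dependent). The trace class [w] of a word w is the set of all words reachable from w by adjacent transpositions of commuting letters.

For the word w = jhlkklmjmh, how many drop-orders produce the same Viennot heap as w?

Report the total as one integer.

81

#0=j has no predecessor
#1=h depends on [0:j]
#2=l depends on [0:j]
#3=k depends on [1:h]
#4=k depends on [3:k]
#5=l depends on [2:l]
#6=m depends on [4:k]
#7=j depends on [4:k, 5:l]
#8=m depends on [6:m]
#9=h depends on [7:j]
sources: [0:j]
N(rest) = Σ N(rest − s) over sources s of rest; N(one piece) = 1:
  size 1 → [8]=1  [9]=1
  size 2 → [6,8]=1  [7,9]=1  [8,9]=2
  size 3 → [5,7,9]=1  [6,8,9]=3  [7,8,9]=3
  size 4 → [2,5,7,9]=1  [5,7,8,9]=4  [6,7,8,9]=6
  size 5 → [2,5,7,8,9]=5  [4,6,7,8,9]=6  [5,6,7,8,9]=10
  size 6 → [2,5,6,7,8,9]=15  [3,4,6,7,8,9]=6  [4,5,6,7,8,9]=16
  size 7 → [1,3,4,6,7,8,9]=6  [2,4,5,6,7,8,9]=31  [3,4,5,6,7,8,9]=22
  size 8 → [1,3,4,5,6,7,8,9]=28  [2,3,4,5,6,7,8,9]=53
  first=0(j) contributes 81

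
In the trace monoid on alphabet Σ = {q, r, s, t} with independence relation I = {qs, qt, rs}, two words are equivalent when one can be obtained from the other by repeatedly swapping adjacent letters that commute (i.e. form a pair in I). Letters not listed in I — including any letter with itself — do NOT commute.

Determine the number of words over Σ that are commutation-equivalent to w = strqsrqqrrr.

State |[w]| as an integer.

9

#0=s has no predecessor
#1=t depends on [0:s]
#2=r depends on [1:t]
#3=q depends on [2:r]
#4=s depends on [1:t]
#5=r depends on [3:q]
#6=q depends on [5:r]
#7=q depends on [6:q]
#8=r depends on [7:q]
#9=r depends on [8:r]
#10=r depends on [9:r]
sources: [0:s]
N(rest) = Σ N(rest − s) over sources s of rest; N(one piece) = 1:
  size 1 → [4]=1  [10]=1
  size 2 → [4,10]=2  [9,10]=1
  size 3 → [4,9,10]=3  [8,9,10]=1
  size 4 → [4,8,9,10]=4  [7,8,9,10]=1
  size 5 → [4,7,8,9,10]=5  [6,7,8,9,10]=1
  size 6 → [4,6,7,8,9,10]=6  [5,6,7,8,9,10]=1
  size 7 → [3,5,6,7,8,9,10]=1  [4,5,6,7,8,9,10]=7
  size 8 → [2,3,5,6,7,8,9,10]=1  [3,4,5,6,7,8,9,10]=8
  size 9 → [2,3,4,5,6,7,8,9,10]=9
  first=0(s) contributes 9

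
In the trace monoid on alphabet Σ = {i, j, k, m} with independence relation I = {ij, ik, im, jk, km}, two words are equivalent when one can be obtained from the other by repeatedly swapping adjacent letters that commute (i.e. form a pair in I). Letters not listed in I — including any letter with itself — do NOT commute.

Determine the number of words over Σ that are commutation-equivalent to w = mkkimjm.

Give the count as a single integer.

105

drop 0:m onto floor
drop 1:k onto floor
drop 2:k onto {1:k}
drop 3:i onto floor
drop 4:m onto {0:m}
drop 5:j onto {4:m}
drop 6:m onto {5:j}
ground layer = {0:m, 1:k, 3:i}
drop-orders for the pieces not yet dropped (sum over which currently-grounded one goes next):
  1 to go: {2} 1  {3} 1  {6} 1
  2 to go: {1,2} 1  {2,3} 2  {2,6} 2  {3,6} 2  {5,6} 1
  3 to go: {1,2,3} 3  {1,2,6} 3  {2,3,6} 6  {2,5,6} 3  {3,5,6} 3  {4,5,6} 1
  4 to go: {0,4,5,6} 1  {1,2,3,6} 12  {1,2,5,6} 6  {2,3,5,6} 12  {2,4,5,6} 4  {3,4,5,6} 4
  5 to go: {0,2,4,5,6} 5  {0,3,4,5,6} 5  {1,2,3,5,6} 30  {1,2,4,5,6} 10  {2,3,4,5,6} 20
  if 0:m drops first: 60 orders
  if 1:k drops first: 30 orders
  if 3:i drops first: 15 orders
heap linearizations: 105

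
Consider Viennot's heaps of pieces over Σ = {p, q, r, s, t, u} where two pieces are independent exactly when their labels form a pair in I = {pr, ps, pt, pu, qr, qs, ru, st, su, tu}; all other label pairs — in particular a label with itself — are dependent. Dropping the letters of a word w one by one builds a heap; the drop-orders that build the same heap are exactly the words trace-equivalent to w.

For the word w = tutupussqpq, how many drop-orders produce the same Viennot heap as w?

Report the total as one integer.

3300

piece 0:t — minimal
piece 1:u — minimal
piece 2:t rests on {0:t}
piece 3:u rests on {1:u}
piece 4:p — minimal
piece 5:u rests on {3:u}
piece 6:s — minimal
piece 7:s rests on {6:s}
piece 8:q rests on {2:t, 4:p, 5:u}
piece 9:p rests on {8:q}
piece 10:q rests on {9:p}
minimal pieces: {0:t, 1:u, 4:p, 6:s}
ways to finish when only these pieces remain (= sum over removing one remaining piece with nothing left below it):
  1 left: {7}→1  {10}→1
  2 left: {6,7}→1  {7,10}→2  {9,10}→1
  3 left: {6,7,10}→3  {7,9,10}→3  {8,9,10}→1
  4 left: {2,8,9,10}→1  {4,8,9,10}→1  {5,8,9,10}→1  {6,7,9,10}→6  {7,8,9,10}→4
  5 left: {0,2,8,9,10}→1  {2,4,8,9,10}→2  {2,5,8,9,10}→2  {2,7,8,9,10}→5  {3,5,8,9,10}→1  {4,5,8,9,10}→2  {4,7,8,9,10}→5  {5,7,8,9,10}→5  {6,7,8,9,10}→10
  6 left: {0,2,4,8,9,10}→3  {0,2,5,8,9,10}→3  {0,2,7,8,9,10}→6  {1,3,5,8,9,10}→1  {2,3,5,8,9,10}→3  {2,4,5,8,9,10}→6  {2,4,7,8,9,10}→12  {2,5,7,8,9,10}→12  {2,6,7,8,9,10}→15  {3,4,5,8,9,10}→3  {3,5,7,8,9,10}→6  {4,5,7,8,9,10}→12  {4,6,7,8,9,10}→15  {5,6,7,8,9,10}→15
  7 left: {0,2,3,5,8,9,10}→6  {0,2,4,5,8,9,10}→12  {0,2,4,7,8,9,10}→21  {0,2,5,7,8,9,10}→21  {0,2,6,7,8,9,10}→21  {1,2,3,5,8,9,10}→4  {1,3,4,5,8,9,10}→4  {1,3,5,7,8,9,10}→7  {2,3,4,5,8,9,10}→12  {2,3,5,7,8,9,10}→21  {2,4,5,7,8,9,10}→42  {2,4,6,7,8,9,10}→42  {2,5,6,7,8,9,10}→42  {3,4,5,7,8,9,10}→21  {3,5,6,7,8,9,10}→21  {4,5,6,7,8,9,10}→42
  8 left: {0,1,2,3,5,8,9,10}→10  {0,2,3,4,5,8,9,10}→30  {0,2,3,5,7,8,9,10}→48  {0,2,4,5,7,8,9,10}→96  {0,2,4,6,7,8,9,10}→84  {0,2,5,6,7,8,9,10}→84  {1,2,3,4,5,8,9,10}→20  {1,2,3,5,7,8,9,10}→32  {1,3,4,5,7,8,9,10}→32  {1,3,5,6,7,8,9,10}→28  {2,3,4,5,7,8,9,10}→96  {2,3,5,6,7,8,9,10}→84  {2,4,5,6,7,8,9,10}→168  {3,4,5,6,7,8,9,10}→84
  9 left: {0,1,2,3,4,5,8,9,10}→60  {0,1,2,3,5,7,8,9,10}→90  {0,2,3,4,5,7,8,9,10}→270  {0,2,3,5,6,7,8,9,10}→216  {0,2,4,5,6,7,8,9,10}→432  {1,2,3,4,5,7,8,9,10}→180  {1,2,3,5,6,7,8,9,10}→144  {1,3,4,5,6,7,8,9,10}→144  {2,3,4,5,6,7,8,9,10}→432
  placing 0:t first → 900 extensions
  placing 1:u first → 1350 extensions
  placing 4:p first → 450 extensions
  placing 6:s first → 600 extensions
total linear extensions = 3300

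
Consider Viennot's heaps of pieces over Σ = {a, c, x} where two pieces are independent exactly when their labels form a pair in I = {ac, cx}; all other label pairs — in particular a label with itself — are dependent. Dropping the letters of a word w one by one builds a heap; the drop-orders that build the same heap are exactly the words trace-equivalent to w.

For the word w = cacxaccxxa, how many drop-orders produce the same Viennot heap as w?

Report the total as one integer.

210

0(c) covers ∅
1(a) covers ∅
2(c) covers 0:c
3(x) covers 1:a
4(a) covers 3:x
5(c) covers 2:c
6(c) covers 5:c
7(x) covers 4:a
8(x) covers 7:x
9(a) covers 8:x
floor of heap: 0:c, 1:a
completions by unplaced set U, small U first (add the entries for U minus each lowest piece of U):
  |U|=1: {6}:1  {9}:1
  |U|=2: {5,6}:1  {6,9}:2  {8,9}:1
  |U|=3: {2,5,6}:1  {5,6,9}:3  {6,8,9}:3  {7,8,9}:1
  |U|=4: {0,2,5,6}:1  {2,5,6,9}:4  {4,7,8,9}:1  {5,6,8,9}:6  {6,7,8,9}:4
  |U|=5: {0,2,5,6,9}:5  {2,5,6,8,9}:10  {3,4,7,8,9}:1  {4,6,7,8,9}:5  {5,6,7,8,9}:10
  |U|=6: {0,2,5,6,8,9}:15  {1,3,4,7,8,9}:1  {2,5,6,7,8,9}:20  {3,4,6,7,8,9}:6  {4,5,6,7,8,9}:15
  |U|=7: {0,2,5,6,7,8,9}:35  {1,3,4,6,7,8,9}:7  {2,4,5,6,7,8,9}:35  {3,4,5,6,7,8,9}:21
  |U|=8: {0,2,4,5,6,7,8,9}:70  {1,3,4,5,6,7,8,9}:28  {2,3,4,5,6,7,8,9}:56
  start at 0(c): 84
  start at 1(a): 126
sum over floor = 210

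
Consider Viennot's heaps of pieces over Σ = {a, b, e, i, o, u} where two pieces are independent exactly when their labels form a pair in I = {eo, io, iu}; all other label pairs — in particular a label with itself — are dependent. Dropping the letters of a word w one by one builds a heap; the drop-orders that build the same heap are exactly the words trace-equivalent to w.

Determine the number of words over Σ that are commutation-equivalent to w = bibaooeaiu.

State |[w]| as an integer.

drop 0:b onto floor
drop 1:i onto {0:b}
drop 2:b onto {1:i}
drop 3:a onto {2:b}
drop 4:o onto {3:a}
drop 5:o onto {4:o}
drop 6:e onto {3:a}
drop 7:a onto {5:o, 6:e}
drop 8:i onto {7:a}
drop 9:u onto {7:a}
ground layer = {0:b}
drop-orders for the pieces not yet dropped (sum over which currently-grounded one goes next):
  1 to go: {8} 1  {9} 1
  2 to go: {8,9} 2
  3 to go: {7,8,9} 2
  4 to go: {5,7,8,9} 2  {6,7,8,9} 2
  5 to go: {4,5,7,8,9} 2  {5,6,7,8,9} 4
  6 to go: {4,5,6,7,8,9} 6
  7 to go: {3,4,5,6,7,8,9} 6
  8 to go: {2,3,4,5,6,7,8,9} 6
  if 0:b drops first: 6 orders

6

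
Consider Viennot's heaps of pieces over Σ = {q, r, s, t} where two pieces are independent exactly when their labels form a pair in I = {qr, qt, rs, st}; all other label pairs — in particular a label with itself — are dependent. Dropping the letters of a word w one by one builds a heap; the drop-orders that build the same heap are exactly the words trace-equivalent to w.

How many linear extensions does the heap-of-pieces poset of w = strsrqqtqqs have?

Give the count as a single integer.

#0=s has no predecessor
#1=t has no predecessor
#2=r depends on [1:t]
#3=s depends on [0:s]
#4=r depends on [2:r]
#5=q depends on [3:s]
#6=q depends on [5:q]
#7=t depends on [4:r]
#8=q depends on [6:q]
#9=q depends on [8:q]
#10=s depends on [9:q]
sources: [0:s, 1:t]
N(rest) = Σ N(rest − s) over sources s of rest; N(one piece) = 1:
  size 1 → [7]=1  [10]=1
  size 2 → [4,7]=1  [7,10]=2  [9,10]=1
  size 3 → [2,4,7]=1  [4,7,10]=3  [7,9,10]=3  [8,9,10]=1
  size 4 → [1,2,4,7]=1  [2,4,7,10]=4  [4,7,9,10]=6  [6,8,9,10]=1  [7,8,9,10]=4
  size 5 → [1,2,4,7,10]=5  [2,4,7,9,10]=10  [4,7,8,9,10]=10  [5,6,8,9,10]=1  [6,7,8,9,10]=5
  size 6 → [1,2,4,7,9,10]=15  [2,4,7,8,9,10]=20  [3,5,6,8,9,10]=1  [4,6,7,8,9,10]=15  [5,6,7,8,9,10]=6
  size 7 → [0,3,5,6,8,9,10]=1  [1,2,4,7,8,9,10]=35  [2,4,6,7,8,9,10]=35  [3,5,6,7,8,9,10]=7  [4,5,6,7,8,9,10]=21
  size 8 → [0,3,5,6,7,8,9,10]=8  [1,2,4,6,7,8,9,10]=70  [2,4,5,6,7,8,9,10]=56  [3,4,5,6,7,8,9,10]=28
  size 9 → [0,3,4,5,6,7,8,9,10]=36  [1,2,4,5,6,7,8,9,10]=126  [2,3,4,5,6,7,8,9,10]=84
  first=0(s) contributes 210
  first=1(t) contributes 120
|[w]| = 330

330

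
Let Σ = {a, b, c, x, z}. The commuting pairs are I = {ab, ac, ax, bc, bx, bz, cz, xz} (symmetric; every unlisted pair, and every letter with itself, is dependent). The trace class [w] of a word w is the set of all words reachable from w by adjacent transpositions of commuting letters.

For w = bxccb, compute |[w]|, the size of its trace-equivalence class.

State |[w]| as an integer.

10

#0=b has no predecessor
#1=x has no predecessor
#2=c depends on [1:x]
#3=c depends on [2:c]
#4=b depends on [0:b]
sources: [0:b, 1:x]
N(rest) = Σ N(rest − s) over sources s of rest; N(one piece) = 1:
  size 1 → [3]=1  [4]=1
  size 2 → [0,4]=1  [2,3]=1  [3,4]=2
  size 3 → [0,3,4]=3  [1,2,3]=1  [2,3,4]=3
  first=0(b) contributes 4
  first=1(x) contributes 6
|[w]| = 10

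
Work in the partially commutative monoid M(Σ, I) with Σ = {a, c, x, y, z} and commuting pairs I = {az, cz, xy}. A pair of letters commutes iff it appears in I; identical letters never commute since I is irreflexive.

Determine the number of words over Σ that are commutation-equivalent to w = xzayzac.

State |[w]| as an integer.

6

#0=x has no predecessor
#1=z depends on [0:x]
#2=a depends on [0:x]
#3=y depends on [1:z, 2:a]
#4=z depends on [3:y]
#5=a depends on [3:y]
#6=c depends on [5:a]
sources: [0:x]
N(rest) = Σ N(rest − s) over sources s of rest; N(one piece) = 1:
  size 1 → [4]=1  [6]=1
  size 2 → [4,6]=2  [5,6]=1
  size 3 → [4,5,6]=3
  size 4 → [3,4,5,6]=3
  size 5 → [1,3,4,5,6]=3  [2,3,4,5,6]=3
  first=0(x) contributes 6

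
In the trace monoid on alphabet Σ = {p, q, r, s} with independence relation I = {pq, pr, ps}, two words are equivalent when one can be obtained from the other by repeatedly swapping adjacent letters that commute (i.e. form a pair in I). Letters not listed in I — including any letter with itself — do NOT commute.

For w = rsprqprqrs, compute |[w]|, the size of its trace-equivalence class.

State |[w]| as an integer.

45

#0=r has no predecessor
#1=s depends on [0:r]
#2=p has no predecessor
#3=r depends on [1:s]
#4=q depends on [3:r]
#5=p depends on [2:p]
#6=r depends on [4:q]
#7=q depends on [6:r]
#8=r depends on [7:q]
#9=s depends on [8:r]
sources: [0:r, 2:p]
N(rest) = Σ N(rest − s) over sources s of rest; N(one piece) = 1:
  size 1 → [5]=1  [9]=1
  size 2 → [2,5]=1  [5,9]=2  [8,9]=1
  size 3 → [2,5,9]=3  [5,8,9]=3  [7,8,9]=1
  size 4 → [2,5,8,9]=6  [5,7,8,9]=4  [6,7,8,9]=1
  size 5 → [2,5,7,8,9]=10  [4,6,7,8,9]=1  [5,6,7,8,9]=5
  size 6 → [2,5,6,7,8,9]=15  [3,4,6,7,8,9]=1  [4,5,6,7,8,9]=6
  size 7 → [1,3,4,6,7,8,9]=1  [2,4,5,6,7,8,9]=21  [3,4,5,6,7,8,9]=7
  size 8 → [0,1,3,4,6,7,8,9]=1  [1,3,4,5,6,7,8,9]=8  [2,3,4,5,6,7,8,9]=28
  first=0(r) contributes 36
  first=2(p) contributes 9
|[w]| = 45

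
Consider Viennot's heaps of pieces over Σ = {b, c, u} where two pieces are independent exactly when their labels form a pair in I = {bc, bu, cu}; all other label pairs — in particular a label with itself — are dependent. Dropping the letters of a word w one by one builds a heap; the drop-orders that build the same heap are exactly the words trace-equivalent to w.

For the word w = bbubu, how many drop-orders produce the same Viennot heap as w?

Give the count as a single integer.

10

drop 0:b onto floor
drop 1:b onto {0:b}
drop 2:u onto floor
drop 3:b onto {1:b}
drop 4:u onto {2:u}
ground layer = {0:b, 2:u}
drop-orders for the pieces not yet dropped (sum over which currently-grounded one goes next):
  1 to go: {3} 1  {4} 1
  2 to go: {1,3} 1  {2,4} 1  {3,4} 2
  3 to go: {0,1,3} 1  {1,3,4} 3  {2,3,4} 3
  if 0:b drops first: 6 orders
  if 2:u drops first: 4 orders
heap linearizations: 10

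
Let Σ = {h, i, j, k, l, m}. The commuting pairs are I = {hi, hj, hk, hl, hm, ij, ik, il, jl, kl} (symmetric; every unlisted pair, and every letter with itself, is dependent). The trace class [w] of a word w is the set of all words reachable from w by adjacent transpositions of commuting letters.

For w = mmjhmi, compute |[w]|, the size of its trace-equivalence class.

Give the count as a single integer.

6

drop 0:m onto floor
drop 1:m onto {0:m}
drop 2:j onto {1:m}
drop 3:h onto floor
drop 4:m onto {2:j}
drop 5:i onto {4:m}
ground layer = {0:m, 3:h}
drop-orders for the pieces not yet dropped (sum over which currently-grounded one goes next):
  1 to go: {3} 1  {5} 1
  2 to go: {3,5} 2  {4,5} 1
  3 to go: {2,4,5} 1  {3,4,5} 3
  4 to go: {1,2,4,5} 1  {2,3,4,5} 4
  if 0:m drops first: 5 orders
  if 3:h drops first: 1 orders
heap linearizations: 6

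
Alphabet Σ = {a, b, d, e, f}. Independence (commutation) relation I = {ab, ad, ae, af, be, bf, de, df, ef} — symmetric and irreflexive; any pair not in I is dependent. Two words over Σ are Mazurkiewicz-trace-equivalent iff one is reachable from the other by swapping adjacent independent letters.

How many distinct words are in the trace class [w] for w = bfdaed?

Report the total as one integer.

0(b) covers ∅
1(f) covers ∅
2(d) covers 0:b
3(a) covers ∅
4(e) covers ∅
5(d) covers 2:d
floor of heap: 0:b, 1:f, 3:a, 4:e
completions by unplaced set U, small U first (add the entries for U minus each lowest piece of U):
  |U|=1: {1}:1  {3}:1  {4}:1  {5}:1
  |U|=2: {1,3}:2  {1,4}:2  {1,5}:2  {2,5}:1  {3,4}:2  {3,5}:2  {4,5}:2
  |U|=3: {0,2,5}:1  {1,2,5}:3  {1,3,4}:6  {1,3,5}:6  {1,4,5}:6  {2,3,5}:3  {2,4,5}:3  {3,4,5}:6
  |U|=4: {0,1,2,5}:4  {0,2,3,5}:4  {0,2,4,5}:4  {1,2,3,5}:12  {1,2,4,5}:12  {1,3,4,5}:24  {2,3,4,5}:12
  start at 0(b): 60
  start at 1(f): 20
  start at 3(a): 20
  start at 4(e): 20
sum over floor = 120

120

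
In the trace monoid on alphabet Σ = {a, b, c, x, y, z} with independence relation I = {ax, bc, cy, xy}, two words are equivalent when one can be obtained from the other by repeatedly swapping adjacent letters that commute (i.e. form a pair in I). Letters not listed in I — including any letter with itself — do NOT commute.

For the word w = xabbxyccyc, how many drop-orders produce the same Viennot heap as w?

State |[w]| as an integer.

piece 0:x — minimal
piece 1:a — minimal
piece 2:b rests on {0:x, 1:a}
piece 3:b rests on {2:b}
piece 4:x rests on {3:b}
piece 5:y rests on {3:b}
piece 6:c rests on {4:x}
piece 7:c rests on {6:c}
piece 8:y rests on {5:y}
piece 9:c rests on {7:c}
minimal pieces: {0:x, 1:a}
ways to finish when only these pieces remain (= sum over removing one remaining piece with nothing left below it):
  1 left: {8}→1  {9}→1
  2 left: {5,8}→1  {7,9}→1  {8,9}→2
  3 left: {5,8,9}→3  {6,7,9}→1  {7,8,9}→3
  4 left: {4,6,7,9}→1  {5,7,8,9}→6  {6,7,8,9}→4
  5 left: {4,6,7,8,9}→5  {5,6,7,8,9}→10
  6 left: {4,5,6,7,8,9}→15
  7 left: {3,4,5,6,7,8,9}→15
  8 left: {2,3,4,5,6,7,8,9}→15
  placing 0:x first → 15 extensions
  placing 1:a first → 15 extensions
total linear extensions = 30

30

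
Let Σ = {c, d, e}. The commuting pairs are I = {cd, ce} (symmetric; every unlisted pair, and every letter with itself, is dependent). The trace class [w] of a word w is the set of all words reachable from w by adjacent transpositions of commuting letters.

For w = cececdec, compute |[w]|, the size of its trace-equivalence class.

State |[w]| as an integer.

70

drop 0:c onto floor
drop 1:e onto floor
drop 2:c onto {0:c}
drop 3:e onto {1:e}
drop 4:c onto {2:c}
drop 5:d onto {3:e}
drop 6:e onto {5:d}
drop 7:c onto {4:c}
ground layer = {0:c, 1:e}
drop-orders for the pieces not yet dropped (sum over which currently-grounded one goes next):
  1 to go: {6} 1  {7} 1
  2 to go: {4,7} 1  {5,6} 1  {6,7} 2
  3 to go: {2,4,7} 1  {3,5,6} 1  {4,6,7} 3  {5,6,7} 3
  4 to go: {0,2,4,7} 1  {1,3,5,6} 1  {2,4,6,7} 4  {3,5,6,7} 4  {4,5,6,7} 6
  5 to go: {0,2,4,6,7} 5  {1,3,5,6,7} 5  {2,4,5,6,7} 10  {3,4,5,6,7} 10
  6 to go: {0,2,4,5,6,7} 15  {1,3,4,5,6,7} 15  {2,3,4,5,6,7} 20
  if 0:c drops first: 35 orders
  if 1:e drops first: 35 orders
heap linearizations: 70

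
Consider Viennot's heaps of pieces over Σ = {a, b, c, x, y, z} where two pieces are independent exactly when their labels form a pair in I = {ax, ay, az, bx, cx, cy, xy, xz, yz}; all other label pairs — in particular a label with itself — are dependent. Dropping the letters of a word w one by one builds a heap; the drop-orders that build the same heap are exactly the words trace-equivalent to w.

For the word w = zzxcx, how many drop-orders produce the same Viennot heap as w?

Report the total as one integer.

0(z) covers ∅
1(z) covers 0:z
2(x) covers ∅
3(c) covers 1:z
4(x) covers 2:x
floor of heap: 0:z, 2:x
completions by unplaced set U, small U first (add the entries for U minus each lowest piece of U):
  |U|=1: {3}:1  {4}:1
  |U|=2: {1,3}:1  {2,4}:1  {3,4}:2
  |U|=3: {0,1,3}:1  {1,3,4}:3  {2,3,4}:3
  start at 0(z): 6
  start at 2(x): 4
sum over floor = 10

10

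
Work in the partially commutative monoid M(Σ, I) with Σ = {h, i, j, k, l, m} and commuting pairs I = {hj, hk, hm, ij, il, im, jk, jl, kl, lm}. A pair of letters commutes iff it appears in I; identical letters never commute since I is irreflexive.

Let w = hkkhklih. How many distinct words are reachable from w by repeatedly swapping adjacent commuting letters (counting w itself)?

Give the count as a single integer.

drop 0:h onto floor
drop 1:k onto floor
drop 2:k onto {1:k}
drop 3:h onto {0:h}
drop 4:k onto {2:k}
drop 5:l onto {3:h}
drop 6:i onto {3:h, 4:k}
drop 7:h onto {5:l, 6:i}
ground layer = {0:h, 1:k}
drop-orders for the pieces not yet dropped (sum over which currently-grounded one goes next):
  1 to go: {7} 1
  2 to go: {5,7} 1  {6,7} 1
  3 to go: {4,6,7} 1  {5,6,7} 2
  4 to go: {2,4,6,7} 1  {3,5,6,7} 2  {4,5,6,7} 3
  5 to go: {0,3,5,6,7} 2  {1,2,4,6,7} 1  {2,4,5,6,7} 4  {3,4,5,6,7} 5
  6 to go: {0,3,4,5,6,7} 7  {1,2,4,5,6,7} 5  {2,3,4,5,6,7} 9
  if 0:h drops first: 14 orders
  if 1:k drops first: 16 orders
heap linearizations: 30

30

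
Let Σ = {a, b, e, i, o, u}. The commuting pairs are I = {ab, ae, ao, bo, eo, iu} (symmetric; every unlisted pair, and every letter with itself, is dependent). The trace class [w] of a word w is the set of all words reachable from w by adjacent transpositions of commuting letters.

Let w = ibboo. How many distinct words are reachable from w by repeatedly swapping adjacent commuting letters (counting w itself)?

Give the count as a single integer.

0(i) covers ∅
1(b) covers 0:i
2(b) covers 1:b
3(o) covers 0:i
4(o) covers 3:o
floor of heap: 0:i
completions by unplaced set U, small U first (add the entries for U minus each lowest piece of U):
  |U|=1: {2}:1  {4}:1
  |U|=2: {1,2}:1  {2,4}:2  {3,4}:1
  |U|=3: {1,2,4}:3  {2,3,4}:3
  start at 0(i): 6

6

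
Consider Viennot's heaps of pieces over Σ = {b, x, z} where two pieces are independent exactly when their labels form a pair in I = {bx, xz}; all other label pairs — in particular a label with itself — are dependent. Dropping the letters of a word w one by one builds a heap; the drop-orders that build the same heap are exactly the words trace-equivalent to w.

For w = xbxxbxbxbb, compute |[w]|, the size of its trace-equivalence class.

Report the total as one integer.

0(x) covers ∅
1(b) covers ∅
2(x) covers 0:x
3(x) covers 2:x
4(b) covers 1:b
5(x) covers 3:x
6(b) covers 4:b
7(x) covers 5:x
8(b) covers 6:b
9(b) covers 8:b
floor of heap: 0:x, 1:b
completions by unplaced set U, small U first (add the entries for U minus each lowest piece of U):
  |U|=1: {7}:1  {9}:1
  |U|=2: {5,7}:1  {7,9}:2  {8,9}:1
  |U|=3: {3,5,7}:1  {5,7,9}:3  {6,8,9}:1  {7,8,9}:3
  |U|=4: {2,3,5,7}:1  {3,5,7,9}:4  {4,6,8,9}:1  {5,7,8,9}:6  {6,7,8,9}:4
  |U|=5: {0,2,3,5,7}:1  {1,4,6,8,9}:1  {2,3,5,7,9}:5  {3,5,7,8,9}:10  {4,6,7,8,9}:5  {5,6,7,8,9}:10
  |U|=6: {0,2,3,5,7,9}:6  {1,4,6,7,8,9}:6  {2,3,5,7,8,9}:15  {3,5,6,7,8,9}:20  {4,5,6,7,8,9}:15
  |U|=7: {0,2,3,5,7,8,9}:21  {1,4,5,6,7,8,9}:21  {2,3,5,6,7,8,9}:35  {3,4,5,6,7,8,9}:35
  |U|=8: {0,2,3,5,6,7,8,9}:56  {1,3,4,5,6,7,8,9}:56  {2,3,4,5,6,7,8,9}:70
  start at 0(x): 126
  start at 1(b): 126
sum over floor = 252

252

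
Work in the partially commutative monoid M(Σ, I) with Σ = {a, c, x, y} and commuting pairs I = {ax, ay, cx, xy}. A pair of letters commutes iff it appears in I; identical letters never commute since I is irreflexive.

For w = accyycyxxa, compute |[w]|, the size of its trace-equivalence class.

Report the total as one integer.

piece 0:a — minimal
piece 1:c rests on {0:a}
piece 2:c rests on {1:c}
piece 3:y rests on {2:c}
piece 4:y rests on {3:y}
piece 5:c rests on {4:y}
piece 6:y rests on {5:c}
piece 7:x — minimal
piece 8:x rests on {7:x}
piece 9:a rests on {5:c}
minimal pieces: {0:a, 7:x}
ways to finish when only these pieces remain (= sum over removing one remaining piece with nothing left below it):
  1 left: {6}→1  {8}→1  {9}→1
  2 left: {6,8}→2  {6,9}→2  {7,8}→1  {8,9}→2
  3 left: {5,6,9}→2  {6,7,8}→3  {6,8,9}→6  {7,8,9}→3
  4 left: {4,5,6,9}→2  {5,6,8,9}→8  {6,7,8,9}→12
  5 left: {3,4,5,6,9}→2  {4,5,6,8,9}→10  {5,6,7,8,9}→20
  6 left: {2,3,4,5,6,9}→2  {3,4,5,6,8,9}→12  {4,5,6,7,8,9}→30
  7 left: {1,2,3,4,5,6,9}→2  {2,3,4,5,6,8,9}→14  {3,4,5,6,7,8,9}→42
  8 left: {0,1,2,3,4,5,6,9}→2  {1,2,3,4,5,6,8,9}→16  {2,3,4,5,6,7,8,9}→56
  placing 0:a first → 72 extensions
  placing 7:x first → 18 extensions
total linear extensions = 90

90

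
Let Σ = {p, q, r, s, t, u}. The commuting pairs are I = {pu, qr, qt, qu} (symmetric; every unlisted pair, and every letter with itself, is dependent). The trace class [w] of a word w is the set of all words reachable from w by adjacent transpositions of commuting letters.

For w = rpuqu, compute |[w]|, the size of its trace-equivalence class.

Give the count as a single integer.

0(r) covers ∅
1(p) covers 0:r
2(u) covers 0:r
3(q) covers 1:p
4(u) covers 2:u
floor of heap: 0:r
completions by unplaced set U, small U first (add the entries for U minus each lowest piece of U):
  |U|=1: {3}:1  {4}:1
  |U|=2: {1,3}:1  {2,4}:1  {3,4}:2
  |U|=3: {1,3,4}:3  {2,3,4}:3
  start at 0(r): 6

6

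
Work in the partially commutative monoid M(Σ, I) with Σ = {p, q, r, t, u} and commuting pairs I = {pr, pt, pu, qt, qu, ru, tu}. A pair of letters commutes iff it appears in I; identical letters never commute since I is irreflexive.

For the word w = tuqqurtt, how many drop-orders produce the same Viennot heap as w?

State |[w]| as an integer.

#0=t has no predecessor
#1=u has no predecessor
#2=q has no predecessor
#3=q depends on [2:q]
#4=u depends on [1:u]
#5=r depends on [0:t, 3:q]
#6=t depends on [5:r]
#7=t depends on [6:t]
sources: [0:t, 1:u, 2:q]
N(rest) = Σ N(rest − s) over sources s of rest; N(one piece) = 1:
  size 1 → [4]=1  [7]=1
  size 2 → [1,4]=1  [4,7]=2  [6,7]=1
  size 3 → [1,4,7]=3  [4,6,7]=3  [5,6,7]=1
  size 4 → [0,5,6,7]=1  [1,4,6,7]=6  [3,5,6,7]=1  [4,5,6,7]=4
  size 5 → [0,3,5,6,7]=2  [0,4,5,6,7]=5  [1,4,5,6,7]=10  [2,3,5,6,7]=1  [3,4,5,6,7]=5
  size 6 → [0,1,4,5,6,7]=15  [0,2,3,5,6,7]=3  [0,3,4,5,6,7]=12  [1,3,4,5,6,7]=15  [2,3,4,5,6,7]=6
  first=0(t) contributes 21
  first=1(u) contributes 21
  first=2(q) contributes 42
|[w]| = 84

84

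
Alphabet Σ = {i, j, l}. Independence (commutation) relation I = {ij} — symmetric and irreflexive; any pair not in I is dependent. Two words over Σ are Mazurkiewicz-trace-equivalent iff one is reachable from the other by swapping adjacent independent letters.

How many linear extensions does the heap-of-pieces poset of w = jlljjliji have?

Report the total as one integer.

3

piece 0:j — minimal
piece 1:l rests on {0:j}
piece 2:l rests on {1:l}
piece 3:j rests on {2:l}
piece 4:j rests on {3:j}
piece 5:l rests on {4:j}
piece 6:i rests on {5:l}
piece 7:j rests on {5:l}
piece 8:i rests on {6:i}
minimal pieces: {0:j}
ways to finish when only these pieces remain (= sum over removing one remaining piece with nothing left below it):
  1 left: {7}→1  {8}→1
  2 left: {6,8}→1  {7,8}→2
  3 left: {6,7,8}→3
  4 left: {5,6,7,8}→3
  5 left: {4,5,6,7,8}→3
  6 left: {3,4,5,6,7,8}→3
  7 left: {2,3,4,5,6,7,8}→3
  placing 0:j first → 3 extensions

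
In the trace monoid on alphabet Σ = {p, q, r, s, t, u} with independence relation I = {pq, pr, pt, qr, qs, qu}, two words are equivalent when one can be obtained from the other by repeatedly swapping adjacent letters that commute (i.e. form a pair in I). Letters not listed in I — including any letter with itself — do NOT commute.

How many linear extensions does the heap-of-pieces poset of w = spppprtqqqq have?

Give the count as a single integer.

210

0(s) covers ∅
1(p) covers 0:s
2(p) covers 1:p
3(p) covers 2:p
4(p) covers 3:p
5(r) covers 0:s
6(t) covers 5:r
7(q) covers 6:t
8(q) covers 7:q
9(q) covers 8:q
10(q) covers 9:q
floor of heap: 0:s
completions by unplaced set U, small U first (add the entries for U minus each lowest piece of U):
  |U|=1: {4}:1  {10}:1
  |U|=2: {3,4}:1  {4,10}:2  {9,10}:1
  |U|=3: {2,3,4}:1  {3,4,10}:3  {4,9,10}:3  {8,9,10}:1
  |U|=4: {1,2,3,4}:1  {2,3,4,10}:4  {3,4,9,10}:6  {4,8,9,10}:4  {7,8,9,10}:1
  |U|=5: {1,2,3,4,10}:5  {2,3,4,9,10}:10  {3,4,8,9,10}:10  {4,7,8,9,10}:5  {6,7,8,9,10}:1
  |U|=6: {1,2,3,4,9,10}:15  {2,3,4,8,9,10}:20  {3,4,7,8,9,10}:15  {4,6,7,8,9,10}:6  {5,6,7,8,9,10}:1
  |U|=7: {1,2,3,4,8,9,10}:35  {2,3,4,7,8,9,10}:35  {3,4,6,7,8,9,10}:21  {4,5,6,7,8,9,10}:7
  |U|=8: {1,2,3,4,7,8,9,10}:70  {2,3,4,6,7,8,9,10}:56  {3,4,5,6,7,8,9,10}:28
  |U|=9: {1,2,3,4,6,7,8,9,10}:126  {2,3,4,5,6,7,8,9,10}:84
  start at 0(s): 210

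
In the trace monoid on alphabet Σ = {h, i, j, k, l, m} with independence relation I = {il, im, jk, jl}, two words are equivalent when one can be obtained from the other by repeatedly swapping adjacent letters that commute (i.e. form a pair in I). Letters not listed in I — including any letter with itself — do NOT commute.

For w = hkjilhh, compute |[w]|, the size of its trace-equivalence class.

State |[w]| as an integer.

5

#0=h has no predecessor
#1=k depends on [0:h]
#2=j depends on [0:h]
#3=i depends on [1:k, 2:j]
#4=l depends on [1:k]
#5=h depends on [3:i, 4:l]
#6=h depends on [5:h]
sources: [0:h]
N(rest) = Σ N(rest − s) over sources s of rest; N(one piece) = 1:
  size 1 → [6]=1
  size 2 → [5,6]=1
  size 3 → [3,5,6]=1  [4,5,6]=1
  size 4 → [2,3,5,6]=1  [3,4,5,6]=2
  size 5 → [1,3,4,5,6]=2  [2,3,4,5,6]=3
  first=0(h) contributes 5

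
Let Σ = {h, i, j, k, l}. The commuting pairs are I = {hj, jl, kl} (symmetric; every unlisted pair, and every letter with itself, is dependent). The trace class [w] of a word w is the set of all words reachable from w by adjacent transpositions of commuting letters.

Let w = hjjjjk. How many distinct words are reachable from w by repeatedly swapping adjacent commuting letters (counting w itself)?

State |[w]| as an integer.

5

#0=h has no predecessor
#1=j has no predecessor
#2=j depends on [1:j]
#3=j depends on [2:j]
#4=j depends on [3:j]
#5=k depends on [0:h, 4:j]
sources: [0:h, 1:j]
N(rest) = Σ N(rest − s) over sources s of rest; N(one piece) = 1:
  size 1 → [5]=1
  size 2 → [0,5]=1  [4,5]=1
  size 3 → [0,4,5]=2  [3,4,5]=1
  size 4 → [0,3,4,5]=3  [2,3,4,5]=1
  first=0(h) contributes 1
  first=1(j) contributes 4
|[w]| = 5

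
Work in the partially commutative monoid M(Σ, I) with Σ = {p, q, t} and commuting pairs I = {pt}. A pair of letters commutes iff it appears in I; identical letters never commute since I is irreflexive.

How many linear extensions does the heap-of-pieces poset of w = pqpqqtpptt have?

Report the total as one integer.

0(p) covers ∅
1(q) covers 0:p
2(p) covers 1:q
3(q) covers 2:p
4(q) covers 3:q
5(t) covers 4:q
6(p) covers 4:q
7(p) covers 6:p
8(t) covers 5:t
9(t) covers 8:t
floor of heap: 0:p
completions by unplaced set U, small U first (add the entries for U minus each lowest piece of U):
  |U|=1: {7}:1  {9}:1
  |U|=2: {6,7}:1  {7,9}:2  {8,9}:1
  |U|=3: {5,8,9}:1  {6,7,9}:3  {7,8,9}:3
  |U|=4: {5,7,8,9}:4  {6,7,8,9}:6
  |U|=5: {5,6,7,8,9}:10
  |U|=6: {4,5,6,7,8,9}:10
  |U|=7: {3,4,5,6,7,8,9}:10
  |U|=8: {2,3,4,5,6,7,8,9}:10
  start at 0(p): 10

10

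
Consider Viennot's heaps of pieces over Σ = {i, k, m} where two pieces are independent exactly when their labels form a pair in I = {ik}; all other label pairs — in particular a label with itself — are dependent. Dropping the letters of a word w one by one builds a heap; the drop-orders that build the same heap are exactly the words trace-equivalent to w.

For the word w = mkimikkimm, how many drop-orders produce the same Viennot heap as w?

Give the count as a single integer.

12

drop 0:m onto floor
drop 1:k onto {0:m}
drop 2:i onto {0:m}
drop 3:m onto {1:k, 2:i}
drop 4:i onto {3:m}
drop 5:k onto {3:m}
drop 6:k onto {5:k}
drop 7:i onto {4:i}
drop 8:m onto {6:k, 7:i}
drop 9:m onto {8:m}
ground layer = {0:m}
drop-orders for the pieces not yet dropped (sum over which currently-grounded one goes next):
  1 to go: {9} 1
  2 to go: {8,9} 1
  3 to go: {6,8,9} 1  {7,8,9} 1
  4 to go: {4,7,8,9} 1  {5,6,8,9} 1  {6,7,8,9} 2
  5 to go: {4,6,7,8,9} 3  {5,6,7,8,9} 3
  6 to go: {4,5,6,7,8,9} 6
  7 to go: {3,4,5,6,7,8,9} 6
  8 to go: {1,3,4,5,6,7,8,9} 6  {2,3,4,5,6,7,8,9} 6
  if 0:m drops first: 12 orders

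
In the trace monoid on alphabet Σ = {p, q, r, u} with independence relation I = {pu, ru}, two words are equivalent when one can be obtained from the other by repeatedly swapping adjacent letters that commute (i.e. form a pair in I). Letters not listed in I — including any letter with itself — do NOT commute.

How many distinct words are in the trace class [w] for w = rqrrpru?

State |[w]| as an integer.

5

0(r) covers ∅
1(q) covers 0:r
2(r) covers 1:q
3(r) covers 2:r
4(p) covers 3:r
5(r) covers 4:p
6(u) covers 1:q
floor of heap: 0:r
completions by unplaced set U, small U first (add the entries for U minus each lowest piece of U):
  |U|=1: {5}:1  {6}:1
  |U|=2: {4,5}:1  {5,6}:2
  |U|=3: {3,4,5}:1  {4,5,6}:3
  |U|=4: {2,3,4,5}:1  {3,4,5,6}:4
  |U|=5: {2,3,4,5,6}:5
  start at 0(r): 5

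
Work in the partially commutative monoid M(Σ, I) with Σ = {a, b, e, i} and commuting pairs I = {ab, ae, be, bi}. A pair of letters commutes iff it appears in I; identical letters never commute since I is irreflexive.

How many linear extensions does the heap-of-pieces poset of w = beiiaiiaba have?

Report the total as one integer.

drop 0:b onto floor
drop 1:e onto floor
drop 2:i onto {1:e}
drop 3:i onto {2:i}
drop 4:a onto {3:i}
drop 5:i onto {4:a}
drop 6:i onto {5:i}
drop 7:a onto {6:i}
drop 8:b onto {0:b}
drop 9:a onto {7:a}
ground layer = {0:b, 1:e}
drop-orders for the pieces not yet dropped (sum over which currently-grounded one goes next):
  1 to go: {8} 1  {9} 1
  2 to go: {0,8} 1  {7,9} 1  {8,9} 2
  3 to go: {0,8,9} 3  {6,7,9} 1  {7,8,9} 3
  4 to go: {0,7,8,9} 6  {5,6,7,9} 1  {6,7,8,9} 4
  5 to go: {0,6,7,8,9} 10  {4,5,6,7,9} 1  {5,6,7,8,9} 5
  6 to go: {0,5,6,7,8,9} 15  {3,4,5,6,7,9} 1  {4,5,6,7,8,9} 6
  7 to go: {0,4,5,6,7,8,9} 21  {2,3,4,5,6,7,9} 1  {3,4,5,6,7,8,9} 7
  8 to go: {0,3,4,5,6,7,8,9} 28  {1,2,3,4,5,6,7,9} 1  {2,3,4,5,6,7,8,9} 8
  if 0:b drops first: 9 orders
  if 1:e drops first: 36 orders
heap linearizations: 45

45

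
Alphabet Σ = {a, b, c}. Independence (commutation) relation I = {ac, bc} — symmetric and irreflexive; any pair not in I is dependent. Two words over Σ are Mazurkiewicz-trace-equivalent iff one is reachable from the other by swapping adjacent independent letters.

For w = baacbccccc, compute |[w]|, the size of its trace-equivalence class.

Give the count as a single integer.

210

drop 0:b onto floor
drop 1:a onto {0:b}
drop 2:a onto {1:a}
drop 3:c onto floor
drop 4:b onto {2:a}
drop 5:c onto {3:c}
drop 6:c onto {5:c}
drop 7:c onto {6:c}
drop 8:c onto {7:c}
drop 9:c onto {8:c}
ground layer = {0:b, 3:c}
drop-orders for the pieces not yet dropped (sum over which currently-grounded one goes next):
  1 to go: {4} 1  {9} 1
  2 to go: {2,4} 1  {4,9} 2  {8,9} 1
  3 to go: {1,2,4} 1  {2,4,9} 3  {4,8,9} 3  {7,8,9} 1
  4 to go: {0,1,2,4} 1  {1,2,4,9} 4  {2,4,8,9} 6  {4,7,8,9} 4  {6,7,8,9} 1
  5 to go: {0,1,2,4,9} 5  {1,2,4,8,9} 10  {2,4,7,8,9} 10  {4,6,7,8,9} 5  {5,6,7,8,9} 1
  6 to go: {0,1,2,4,8,9} 15  {1,2,4,7,8,9} 20  {2,4,6,7,8,9} 15  {3,5,6,7,8,9} 1  {4,5,6,7,8,9} 6
  7 to go: {0,1,2,4,7,8,9} 35  {1,2,4,6,7,8,9} 35  {2,4,5,6,7,8,9} 21  {3,4,5,6,7,8,9} 7
  8 to go: {0,1,2,4,6,7,8,9} 70  {1,2,4,5,6,7,8,9} 56  {2,3,4,5,6,7,8,9} 28
  if 0:b drops first: 84 orders
  if 3:c drops first: 126 orders
heap linearizations: 210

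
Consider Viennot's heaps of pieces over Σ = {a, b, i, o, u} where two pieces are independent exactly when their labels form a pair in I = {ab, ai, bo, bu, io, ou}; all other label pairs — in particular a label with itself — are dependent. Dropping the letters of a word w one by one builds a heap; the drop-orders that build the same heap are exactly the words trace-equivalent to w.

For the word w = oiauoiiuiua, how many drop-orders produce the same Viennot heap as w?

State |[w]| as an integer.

piece 0:o — minimal
piece 1:i — minimal
piece 2:a rests on {0:o}
piece 3:u rests on {1:i, 2:a}
piece 4:o rests on {2:a}
piece 5:i rests on {3:u}
piece 6:i rests on {5:i}
piece 7:u rests on {6:i}
piece 8:i rests on {7:u}
piece 9:u rests on {8:i}
piece 10:a rests on {4:o, 9:u}
minimal pieces: {0:o, 1:i}
ways to finish when only these pieces remain (= sum over removing one remaining piece with nothing left below it):
  1 left: {10}→1
  2 left: {4,10}→1  {9,10}→1
  3 left: {4,9,10}→2  {8,9,10}→1
  4 left: {4,8,9,10}→3  {7,8,9,10}→1
  5 left: {4,7,8,9,10}→4  {6,7,8,9,10}→1
  6 left: {4,6,7,8,9,10}→5  {5,6,7,8,9,10}→1
  7 left: {3,5,6,7,8,9,10}→1  {4,5,6,7,8,9,10}→6
  8 left: {1,3,5,6,7,8,9,10}→1  {3,4,5,6,7,8,9,10}→7
  9 left: {1,3,4,5,6,7,8,9,10}→8  {2,3,4,5,6,7,8,9,10}→7
  placing 0:o first → 15 extensions
  placing 1:i first → 7 extensions
total linear extensions = 22

22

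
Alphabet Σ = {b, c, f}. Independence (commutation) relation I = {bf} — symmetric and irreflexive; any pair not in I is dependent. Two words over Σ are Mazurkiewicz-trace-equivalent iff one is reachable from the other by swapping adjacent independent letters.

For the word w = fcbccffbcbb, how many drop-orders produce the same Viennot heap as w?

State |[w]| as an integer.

drop 0:f onto floor
drop 1:c onto {0:f}
drop 2:b onto {1:c}
drop 3:c onto {2:b}
drop 4:c onto {3:c}
drop 5:f onto {4:c}
drop 6:f onto {5:f}
drop 7:b onto {4:c}
drop 8:c onto {6:f, 7:b}
drop 9:b onto {8:c}
drop 10:b onto {9:b}
ground layer = {0:f}
drop-orders for the pieces not yet dropped (sum over which currently-grounded one goes next):
  1 to go: {10} 1
  2 to go: {9,10} 1
  3 to go: {8,9,10} 1
  4 to go: {6,8,9,10} 1  {7,8,9,10} 1
  5 to go: {5,6,8,9,10} 1  {6,7,8,9,10} 2
  6 to go: {5,6,7,8,9,10} 3
  7 to go: {4,5,6,7,8,9,10} 3
  8 to go: {3,4,5,6,7,8,9,10} 3
  9 to go: {2,3,4,5,6,7,8,9,10} 3
  if 0:f drops first: 3 orders

3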